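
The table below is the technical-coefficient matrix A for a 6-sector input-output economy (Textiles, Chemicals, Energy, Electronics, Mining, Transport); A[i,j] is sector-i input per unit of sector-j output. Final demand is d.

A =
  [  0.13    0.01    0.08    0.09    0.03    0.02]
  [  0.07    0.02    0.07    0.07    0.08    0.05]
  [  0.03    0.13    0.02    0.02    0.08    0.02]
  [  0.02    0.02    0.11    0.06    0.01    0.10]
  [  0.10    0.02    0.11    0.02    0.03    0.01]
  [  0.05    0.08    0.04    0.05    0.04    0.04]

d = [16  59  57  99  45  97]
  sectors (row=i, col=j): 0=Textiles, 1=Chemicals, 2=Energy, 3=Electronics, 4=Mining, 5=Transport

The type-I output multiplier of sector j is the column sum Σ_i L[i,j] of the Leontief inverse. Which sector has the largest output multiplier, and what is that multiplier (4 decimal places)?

Energy (1.6281)

Form M = I − A:
  [  0.87   -0.01   -0.08   -0.09   -0.03   -0.02]
  [ -0.07    0.98   -0.07   -0.07   -0.08   -0.05]
  [ -0.03   -0.13    0.98   -0.02   -0.08   -0.02]
  [ -0.02   -0.02   -0.11    0.94   -0.01   -0.10]
  [ -0.10   -0.02   -0.11   -0.02    0.97   -0.01]
  [ -0.05   -0.08   -0.04   -0.05   -0.04    0.96]
Leontief inverse L = M⁻¹:
  [  1.1674    0.0346    0.1188    0.1202    0.0517    0.0417]
  [  0.1059    1.0456    0.1085    0.0962    0.1023    0.0700]
  [  0.0630    0.1464    1.0539    0.0435    0.1029    0.0365]
  [  0.0444    0.0512    0.1373    1.0819    0.0330    0.1195]
  [  0.1314    0.0438    0.1376    0.0424    1.0513    0.0233]
  [  0.0800    0.0995    0.0720    0.0742    0.0610    1.0584]
Total output x = L · d:
  x_0 = 1.1674·16 + 0.0346·59 + 0.1188·57 + 0.1202·99 + 0.0517·45 + 0.0417·97 = 45.7540
  x_1 = 0.1059·16 + 1.0456·59 + 0.1085·57 + 0.0962·99 + 0.1023·45 + 0.0700·97 = 90.4920
  x_2 = 0.0630·16 + 0.1464·59 + 1.0539·57 + 0.0435·99 + 0.1029·45 + 0.0365·97 = 82.1988
  x_3 = 0.0444·16 + 0.0512·59 + 0.1373·57 + 1.0819·99 + 0.0330·45 + 0.1195·97 = 131.7352
  x_4 = 0.1314·16 + 0.0438·59 + 0.1376·57 + 0.0424·99 + 1.0513·45 + 0.0233·97 = 66.2907
  x_5 = 0.0800·16 + 0.0995·59 + 0.0720·57 + 0.0742·99 + 0.0610·45 + 1.0584·97 = 124.0140
Output multipliers (column sums of L):
  Textiles: 1.5922
  Chemicals: 1.4211
  Energy: 1.6281
  Electronics: 1.4583
  Mining: 1.4023
  Transport: 1.3493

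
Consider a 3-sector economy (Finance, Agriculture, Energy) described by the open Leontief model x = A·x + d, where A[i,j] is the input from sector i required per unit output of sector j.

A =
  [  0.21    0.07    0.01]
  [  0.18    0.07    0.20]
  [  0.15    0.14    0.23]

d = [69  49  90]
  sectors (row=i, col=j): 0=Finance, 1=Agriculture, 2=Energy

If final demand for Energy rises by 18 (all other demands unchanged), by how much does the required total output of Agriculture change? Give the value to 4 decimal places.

Form M = I − A:
  [  0.79   -0.07   -0.01]
  [ -0.18    0.93   -0.20]
  [ -0.15   -0.14    0.77]
Leontief inverse L = M⁻¹:
  [  1.2979    0.1043    0.0439]
  [  0.3180    1.1446    0.3014]
  [  0.3107    0.2284    1.3621]
Total output x = L · d:
  x_0 = 1.2979·69 + 0.1043·49 + 0.0439·90 = 98.6242
  x_1 = 0.3180·69 + 1.1446·49 + 0.3014·90 = 105.1563
  x_2 = 0.3107·69 + 0.2284·49 + 1.3621·90 = 155.2149
Δx_1 = L[1,2] · Δd_2 = 0.3014 · 18 = 5.4256

5.4256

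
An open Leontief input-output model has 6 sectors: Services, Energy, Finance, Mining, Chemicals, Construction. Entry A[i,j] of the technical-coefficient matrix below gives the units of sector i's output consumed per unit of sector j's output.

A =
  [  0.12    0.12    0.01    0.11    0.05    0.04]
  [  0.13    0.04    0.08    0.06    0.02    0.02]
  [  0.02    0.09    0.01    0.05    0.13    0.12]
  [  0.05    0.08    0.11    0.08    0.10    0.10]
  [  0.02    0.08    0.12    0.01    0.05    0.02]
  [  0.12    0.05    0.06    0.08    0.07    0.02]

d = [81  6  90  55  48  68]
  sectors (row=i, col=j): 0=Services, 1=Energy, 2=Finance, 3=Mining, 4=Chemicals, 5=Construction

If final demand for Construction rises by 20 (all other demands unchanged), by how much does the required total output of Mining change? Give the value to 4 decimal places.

Form M = I − A:
  [  0.88   -0.12   -0.01   -0.11   -0.05   -0.04]
  [ -0.13    0.96   -0.08   -0.06   -0.02   -0.02]
  [ -0.02   -0.09    0.99   -0.05   -0.13   -0.12]
  [ -0.05   -0.08   -0.11    0.92   -0.10   -0.10]
  [ -0.02   -0.08   -0.12   -0.01    0.95   -0.02]
  [ -0.12   -0.05   -0.06   -0.08   -0.07    0.98]
Leontief inverse L = M⁻¹:
  [  1.1866    0.1801    0.0615    0.1649    0.0978    0.0785]
  [  0.1787    1.0913    0.1125    0.1041    0.0628    0.0553]
  [  0.0739    0.1385    1.0620    0.0904    0.1726    0.1486]
  [  0.1135    0.1455    0.1674    1.1337    0.1621    0.1471]
  [  0.0542    0.1170    0.1488    0.0382    1.0859    0.0489]
  [  0.1721    0.1064    0.1026    0.1263    0.1165    1.0574]
Total output x = L · d:
  x_0 = 1.1866·81 + 0.1801·6 + 0.0615·90 + 0.1649·55 + 0.0978·48 + 0.0785·68 = 121.8259
  x_1 = 0.1787·81 + 1.0913·6 + 0.1125·90 + 0.1041·55 + 0.0628·48 + 0.0553·68 = 43.6461
  x_2 = 0.0739·81 + 0.1385·6 + 1.0620·90 + 0.0904·55 + 0.1726·48 + 0.1486·68 = 125.7616
  x_3 = 0.1135·81 + 0.1455·6 + 0.1674·90 + 1.1337·55 + 0.1621·48 + 0.1471·68 = 105.2678
  x_4 = 0.0542·81 + 0.1170·6 + 0.1488·90 + 0.0382·55 + 1.0859·48 + 0.0489·68 = 76.0394
  x_5 = 0.1721·81 + 0.1064·6 + 0.1026·90 + 0.1263·55 + 0.1165·48 + 1.0574·68 = 108.2564
Δx_3 = L[3,5] · Δd_5 = 0.1471 · 20 = 2.9418

2.9418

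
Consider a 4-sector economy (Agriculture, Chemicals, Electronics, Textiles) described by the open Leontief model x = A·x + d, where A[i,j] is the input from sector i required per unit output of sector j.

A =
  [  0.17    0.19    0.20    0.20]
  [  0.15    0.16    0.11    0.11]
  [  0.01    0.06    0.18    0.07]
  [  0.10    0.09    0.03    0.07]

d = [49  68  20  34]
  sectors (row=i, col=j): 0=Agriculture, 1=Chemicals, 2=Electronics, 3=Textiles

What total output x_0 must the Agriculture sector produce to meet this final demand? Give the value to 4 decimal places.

109.0436

Form M = I − A:
  [  0.83   -0.19   -0.20   -0.20]
  [ -0.15    0.84   -0.11   -0.11]
  [ -0.01   -0.06    0.82   -0.07]
  [ -0.10   -0.09   -0.03    0.93]
Leontief inverse L = M⁻¹:
  [  1.3179    0.3635    0.3832    0.3553]
  [  0.2640    1.2922    0.2461    0.2281]
  [  0.0498    0.1133    1.2512    0.1183]
  [  0.1689    0.1678    0.1054    1.1394]
Total output x = L · d:
  x_0 = 1.3179·49 + 0.3635·68 + 0.3832·20 + 0.3553·34 = 109.0436
  x_1 = 0.2640·49 + 1.2922·68 + 0.2461·20 + 0.2281·34 = 113.4832
  x_2 = 0.0498·49 + 0.1133·68 + 1.2512·20 + 0.1183·34 = 39.1910
  x_3 = 0.1689·49 + 0.1678·68 + 0.1054·20 + 1.1394·34 = 60.5307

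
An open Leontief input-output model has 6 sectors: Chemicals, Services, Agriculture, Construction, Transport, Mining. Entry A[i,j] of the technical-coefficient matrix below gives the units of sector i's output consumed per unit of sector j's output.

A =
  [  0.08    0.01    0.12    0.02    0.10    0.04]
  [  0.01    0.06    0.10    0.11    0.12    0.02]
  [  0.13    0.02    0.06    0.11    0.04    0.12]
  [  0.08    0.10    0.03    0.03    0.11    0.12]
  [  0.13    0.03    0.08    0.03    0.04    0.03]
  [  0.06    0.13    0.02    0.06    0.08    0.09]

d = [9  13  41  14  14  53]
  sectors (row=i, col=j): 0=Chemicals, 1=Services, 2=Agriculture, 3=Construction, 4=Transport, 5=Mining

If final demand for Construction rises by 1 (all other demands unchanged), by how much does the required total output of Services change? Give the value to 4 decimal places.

Form M = I − A:
  [  0.92   -0.01   -0.12   -0.02   -0.10   -0.04]
  [ -0.01    0.94   -0.10   -0.11   -0.12   -0.02]
  [ -0.13   -0.02    0.94   -0.11   -0.04   -0.12]
  [ -0.08   -0.10   -0.03    0.97   -0.11   -0.12]
  [ -0.13   -0.03   -0.08   -0.03    0.96   -0.03]
  [ -0.06   -0.13   -0.02   -0.06   -0.08    0.91]
Leontief inverse L = M⁻¹:
  [  1.1416    0.0380    0.1657    0.0564    0.1441    0.0850]
  [  0.0757    1.0997    0.1480    0.1530    0.1751    0.0730]
  [  0.1987    0.0706    1.1147    0.1531    0.1086    0.1810]
  [  0.1430    0.1467    0.0866    1.0762    0.1742    0.1686]
  [  0.1816    0.0555    0.1249    0.0621    1.0856    0.0697]
  [  0.1158    0.1757    0.0733    0.1053    0.1438    1.1361]
Total output x = L · d:
  x_0 = 1.1416·9 + 0.0380·13 + 0.1657·41 + 0.0564·14 + 0.1441·14 + 0.0850·53 = 24.8741
  x_1 = 0.0757·9 + 1.0997·13 + 0.1480·41 + 0.1530·14 + 0.1751·14 + 0.0730·53 = 29.5057
  x_2 = 0.1987·9 + 0.0706·13 + 1.1147·41 + 0.1531·14 + 0.1086·14 + 0.1810·53 = 61.6681
  x_3 = 0.1430·9 + 0.1467·13 + 0.0866·41 + 1.0762·14 + 0.1742·14 + 0.1686·53 = 33.1866
  x_4 = 0.1816·9 + 0.0555·13 + 0.1249·41 + 0.0621·14 + 1.0856·14 + 0.0697·53 = 27.2384
  x_5 = 0.1158·9 + 0.1757·13 + 0.0733·41 + 0.1053·14 + 0.1438·14 + 1.1361·53 = 70.0350
Δx_1 = L[1,3] · Δd_3 = 0.1530 · 1 = 0.1530

0.1530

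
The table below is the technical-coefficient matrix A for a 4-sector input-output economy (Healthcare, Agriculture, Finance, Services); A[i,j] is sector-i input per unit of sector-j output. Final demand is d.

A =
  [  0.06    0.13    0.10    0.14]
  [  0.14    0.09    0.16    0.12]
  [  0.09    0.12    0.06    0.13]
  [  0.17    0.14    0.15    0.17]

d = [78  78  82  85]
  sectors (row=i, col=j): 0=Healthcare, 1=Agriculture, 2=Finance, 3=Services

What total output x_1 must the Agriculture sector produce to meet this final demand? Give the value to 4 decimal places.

Form M = I − A:
  [  0.94   -0.13   -0.10   -0.14]
  [ -0.14    0.91   -0.16   -0.12]
  [ -0.09   -0.12    0.94   -0.13]
  [ -0.17   -0.14   -0.15    0.83]
Leontief inverse L = M⁻¹:
  [  1.1659    0.2341    0.2058    0.2627]
  [  0.2540    1.2116    0.2749    0.2611]
  [  0.1877    0.2174    1.1599    0.2448]
  [  0.3156    0.2916    0.2981    1.3469]
Total output x = L · d:
  x_0 = 1.1659·78 + 0.2341·78 + 0.2058·82 + 0.2627·85 = 148.4137
  x_1 = 0.2540·78 + 1.2116·78 + 0.2749·82 + 0.2611·85 = 159.0496
  x_2 = 0.1877·78 + 0.2174·78 + 1.1599·82 + 0.2448·85 = 147.5121
  x_3 = 0.3156·78 + 0.2916·78 + 0.2981·82 + 1.3469·85 = 186.2941

159.0496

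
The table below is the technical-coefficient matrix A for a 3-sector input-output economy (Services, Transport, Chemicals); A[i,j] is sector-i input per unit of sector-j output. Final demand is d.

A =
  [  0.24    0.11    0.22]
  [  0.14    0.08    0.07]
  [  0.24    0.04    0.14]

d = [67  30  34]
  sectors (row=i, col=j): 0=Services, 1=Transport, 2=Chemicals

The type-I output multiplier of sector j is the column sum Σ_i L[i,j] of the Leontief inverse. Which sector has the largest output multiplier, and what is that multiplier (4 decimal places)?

Services (2.1562)

Form M = I − A:
  [  0.76   -0.11   -0.22]
  [ -0.14    0.92   -0.07]
  [ -0.24   -0.04    0.86]
Leontief inverse L = M⁻¹:
  [  1.4756    0.1935    0.3932]
  [  0.2568    1.1245    0.1572]
  [  0.4237    0.1063    1.2798]
Total output x = L · d:
  x_0 = 1.4756·67 + 0.1935·30 + 0.3932·34 = 118.0425
  x_1 = 0.2568·67 + 1.1245·30 + 0.1572·34 = 56.2854
  x_2 = 0.4237·67 + 0.1063·30 + 1.2798·34 = 75.0949
Output multipliers (column sums of L):
  Services: 2.1562
  Transport: 1.4243
  Chemicals: 1.8303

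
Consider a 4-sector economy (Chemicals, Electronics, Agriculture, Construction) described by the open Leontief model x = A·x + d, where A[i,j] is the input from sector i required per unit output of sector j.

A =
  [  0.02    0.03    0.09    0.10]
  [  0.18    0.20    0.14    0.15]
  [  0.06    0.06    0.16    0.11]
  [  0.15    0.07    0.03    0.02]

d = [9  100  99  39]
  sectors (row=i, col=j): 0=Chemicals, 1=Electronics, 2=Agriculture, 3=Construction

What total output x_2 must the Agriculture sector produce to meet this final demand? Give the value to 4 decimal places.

140.3113

Form M = I − A:
  [  0.98   -0.03   -0.09   -0.10]
  [ -0.18    0.80   -0.14   -0.15]
  [ -0.06   -0.06    0.84   -0.11]
  [ -0.15   -0.07   -0.03    0.98]
Leontief inverse L = M⁻¹:
  [  1.0596    0.0609    0.1284    0.1319]
  [  0.2947    1.3030    0.2580    0.2585]
  [  0.1212    0.1113    1.2280    0.1672]
  [  0.1869    0.1058    0.0757    1.0642]
Total output x = L · d:
  x_0 = 1.0596·9 + 0.0609·100 + 0.1284·99 + 0.1319·39 = 33.4805
  x_1 = 0.2947·9 + 1.3030·100 + 0.2580·99 + 0.2585·39 = 168.5732
  x_2 = 0.1212·9 + 0.1113·100 + 1.2280·99 + 0.1672·39 = 140.3113
  x_3 = 0.1869·9 + 0.1058·100 + 0.0757·99 + 1.0642·39 = 61.2567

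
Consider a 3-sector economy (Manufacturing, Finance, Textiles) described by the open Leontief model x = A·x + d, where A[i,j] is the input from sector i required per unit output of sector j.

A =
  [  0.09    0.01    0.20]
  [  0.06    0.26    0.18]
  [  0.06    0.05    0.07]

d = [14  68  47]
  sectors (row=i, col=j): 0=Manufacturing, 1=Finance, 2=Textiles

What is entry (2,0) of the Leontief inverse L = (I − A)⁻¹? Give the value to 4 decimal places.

Form M = I − A:
  [  0.91   -0.01   -0.20]
  [ -0.06    0.74   -0.18]
  [ -0.06   -0.05    0.93]
Leontief inverse L = M⁻¹:
  [  1.1172    0.0317    0.2464]
  [  0.1096    1.3724    0.2892]
  [  0.0780    0.0758    1.1067]
Total output x = L · d:
  x_0 = 1.1172·14 + 0.0317·68 + 0.2464·47 = 29.3815
  x_1 = 0.1096·14 + 1.3724·68 + 0.2892·47 = 108.4464
  x_2 = 0.0780·14 + 0.0758·68 + 1.1067·47 = 58.2637

L[2,0] = 0.0780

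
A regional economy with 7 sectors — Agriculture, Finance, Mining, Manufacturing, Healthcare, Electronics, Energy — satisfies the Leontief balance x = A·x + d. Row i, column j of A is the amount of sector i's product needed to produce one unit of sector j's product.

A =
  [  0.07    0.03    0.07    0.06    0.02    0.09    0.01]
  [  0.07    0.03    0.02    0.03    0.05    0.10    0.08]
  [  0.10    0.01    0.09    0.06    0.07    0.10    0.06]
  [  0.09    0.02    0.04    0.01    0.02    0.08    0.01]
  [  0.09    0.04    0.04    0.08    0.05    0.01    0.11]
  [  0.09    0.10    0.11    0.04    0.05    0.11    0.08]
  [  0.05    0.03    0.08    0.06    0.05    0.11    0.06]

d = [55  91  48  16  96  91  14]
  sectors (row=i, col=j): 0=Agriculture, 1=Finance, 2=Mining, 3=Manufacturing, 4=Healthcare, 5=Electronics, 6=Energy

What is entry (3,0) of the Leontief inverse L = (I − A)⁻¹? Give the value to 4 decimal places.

Form M = I − A:
  [  0.93   -0.03   -0.07   -0.06   -0.02   -0.09   -0.01]
  [ -0.07    0.97   -0.02   -0.03   -0.05   -0.10   -0.08]
  [ -0.10   -0.01    0.91   -0.06   -0.07   -0.10   -0.06]
  [ -0.09   -0.02   -0.04    0.99   -0.02   -0.08   -0.01]
  [ -0.09   -0.04   -0.04   -0.08    0.95   -0.01   -0.11]
  [ -0.09   -0.10   -0.11   -0.04   -0.05    0.89   -0.08]
  [ -0.05   -0.03   -0.08   -0.06   -0.05   -0.11    0.94]
Leontief inverse L = M⁻¹:
  [  1.1215    0.0561    0.1149    0.0889    0.0469    0.1464    0.0429]
  [  0.1231    1.0603    0.0690    0.0640    0.0796    0.1608    0.1196]
  [  0.1707    0.0452    1.1531    0.1040    0.1081    0.1758    0.1080]
  [  0.1294    0.0417    0.0763    1.0343    0.0408    0.1242    0.0361]
  [  0.1446    0.0642    0.0866    0.1149    1.0793    0.0721    0.1462]
  [  0.1725    0.1416    0.1825    0.0908    0.0972    1.2041    0.1403]
  [  0.1143    0.0633    0.1373    0.0984    0.0856    0.1805    1.1056]
Total output x = L · d:
  x_0 = 1.1215·55 + 0.0561·91 + 0.1149·48 + 0.0889·16 + 0.0469·96 + 0.1464·91 + 0.0429·14 = 92.1505
  x_1 = 0.1231·55 + 1.0603·91 + 0.0690·48 + 0.0640·16 + 0.0796·96 + 0.1608·91 + 0.1196·14 = 131.5434
  x_2 = 0.1707·55 + 0.0452·91 + 1.1531·48 + 0.1040·16 + 0.1081·96 + 0.1758·91 + 0.1080·14 = 98.4043
  x_3 = 0.1294·55 + 0.0417·91 + 0.0763·48 + 1.0343·16 + 0.0408·96 + 0.1242·91 + 0.0361·14 = 46.8490
  x_4 = 0.1446·55 + 0.0642·91 + 0.0866·48 + 0.1149·16 + 1.0793·96 + 0.0721·91 + 0.1462·14 = 132.0117
  x_5 = 0.1725·55 + 0.1416·91 + 0.1825·48 + 0.0908·16 + 0.0972·96 + 1.2041·91 + 0.1403·14 = 153.4539
  x_6 = 0.1143·55 + 0.0633·91 + 0.1373·48 + 0.0984·16 + 0.0856·96 + 0.1805·91 + 1.1056·14 = 60.3379

L[3,0] = 0.1294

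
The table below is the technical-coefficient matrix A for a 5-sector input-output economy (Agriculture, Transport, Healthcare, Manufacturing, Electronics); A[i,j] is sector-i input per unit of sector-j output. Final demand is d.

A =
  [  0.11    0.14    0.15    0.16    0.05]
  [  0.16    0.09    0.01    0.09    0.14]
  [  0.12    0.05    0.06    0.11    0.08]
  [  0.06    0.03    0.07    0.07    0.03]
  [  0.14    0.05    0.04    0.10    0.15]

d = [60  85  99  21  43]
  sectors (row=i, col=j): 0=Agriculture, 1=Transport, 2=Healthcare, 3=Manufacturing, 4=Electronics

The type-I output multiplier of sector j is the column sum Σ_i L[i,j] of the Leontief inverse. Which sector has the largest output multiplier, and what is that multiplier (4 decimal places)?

Agriculture (2.0599)

Form M = I − A:
  [  0.89   -0.14   -0.15   -0.16   -0.05]
  [ -0.16    0.91   -0.01   -0.09   -0.14]
  [ -0.12   -0.05    0.94   -0.11   -0.08]
  [ -0.06   -0.03   -0.07    0.93   -0.03]
  [ -0.14   -0.05   -0.04   -0.10    0.85]
Leontief inverse L = M⁻¹:
  [  1.2339    0.2190    0.2257    0.2752    0.1396]
  [  0.2674    1.1629    0.0787    0.1917    0.2214]
  [  0.2054    0.1072    1.1182    0.1932    0.1418]
  [  0.1115    0.0635    0.1047    1.1201    0.0664]
  [  0.2417    0.1170    0.1067    0.1975    1.2270]
Total output x = L · d:
  x_0 = 1.2339·60 + 0.2190·85 + 0.2257·99 + 0.2752·21 + 0.1396·43 = 126.7682
  x_1 = 0.2674·60 + 1.1629·85 + 0.0787·99 + 0.1917·21 + 0.2214·43 = 136.2301
  x_2 = 0.2054·60 + 0.1072·85 + 1.1182·99 + 0.1932·21 + 0.1418·43 = 142.2857
  x_3 = 0.1115·60 + 0.0635·85 + 0.1047·99 + 1.1201·21 + 0.0664·43 = 48.8287
  x_4 = 0.2417·60 + 0.1170·85 + 0.1067·99 + 0.1975·21 + 1.2270·43 = 91.9216
Output multipliers (column sums of L):
  Agriculture: 2.0599
  Transport: 1.6695
  Healthcare: 1.6340
  Manufacturing: 1.9776
  Electronics: 1.7962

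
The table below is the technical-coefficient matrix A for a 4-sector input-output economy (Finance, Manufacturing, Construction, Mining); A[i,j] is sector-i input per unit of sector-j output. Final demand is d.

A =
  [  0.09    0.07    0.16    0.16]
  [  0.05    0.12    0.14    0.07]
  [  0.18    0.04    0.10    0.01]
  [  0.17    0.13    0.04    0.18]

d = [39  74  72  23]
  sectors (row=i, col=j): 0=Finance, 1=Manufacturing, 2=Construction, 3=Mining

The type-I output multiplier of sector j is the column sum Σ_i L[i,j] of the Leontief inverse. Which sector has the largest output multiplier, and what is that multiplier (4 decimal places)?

Form M = I − A:
  [  0.91   -0.07   -0.16   -0.16]
  [ -0.05    0.88   -0.14   -0.07]
  [ -0.18   -0.04    0.90   -0.01]
  [ -0.17   -0.13   -0.04    0.82]
Leontief inverse L = M⁻¹:
  [  1.2024    0.1438    0.2472    0.2499]
  [  0.1304    1.1753    0.2117    0.1284]
  [  0.2494    0.0834    1.1715    0.0701]
  [  0.2821    0.2202    0.1420    1.2951]
Total output x = L · d:
  x_0 = 1.2024·39 + 0.1438·74 + 0.2472·72 + 0.2499·23 = 81.0831
  x_1 = 0.1304·39 + 1.1753·74 + 0.2117·72 + 0.1284·23 = 110.2577
  x_2 = 0.2494·39 + 0.0834·74 + 1.1715·72 + 0.0701·23 = 101.8648
  x_3 = 0.2821·39 + 0.2202·74 + 0.1420·72 + 1.2951·23 = 67.3076
Output multipliers (column sums of L):
  Finance: 1.8644
  Manufacturing: 1.6228
  Construction: 1.7725
  Mining: 1.7434

Finance (1.8644)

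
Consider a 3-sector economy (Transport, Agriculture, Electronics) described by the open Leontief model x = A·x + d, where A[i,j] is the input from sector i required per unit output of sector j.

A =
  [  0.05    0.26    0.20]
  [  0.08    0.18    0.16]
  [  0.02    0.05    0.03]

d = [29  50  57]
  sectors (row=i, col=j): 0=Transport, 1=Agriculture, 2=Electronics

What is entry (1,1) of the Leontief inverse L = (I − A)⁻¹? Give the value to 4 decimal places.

L[1,1] = 1.2691

Form M = I − A:
  [  0.95   -0.26   -0.20]
  [ -0.08    0.82   -0.16]
  [ -0.02   -0.05    0.97]
Leontief inverse L = M⁻¹:
  [  1.0892    0.3627    0.2844]
  [  0.1118    1.2691    0.2324]
  [  0.0282    0.0729    1.0488]
Total output x = L · d:
  x_0 = 1.0892·29 + 0.3627·50 + 0.2844·57 = 65.9303
  x_1 = 0.1118·29 + 1.2691·50 + 0.2324·57 = 79.9431
  x_2 = 0.0282·29 + 0.0729·50 + 1.0488·57 = 64.2431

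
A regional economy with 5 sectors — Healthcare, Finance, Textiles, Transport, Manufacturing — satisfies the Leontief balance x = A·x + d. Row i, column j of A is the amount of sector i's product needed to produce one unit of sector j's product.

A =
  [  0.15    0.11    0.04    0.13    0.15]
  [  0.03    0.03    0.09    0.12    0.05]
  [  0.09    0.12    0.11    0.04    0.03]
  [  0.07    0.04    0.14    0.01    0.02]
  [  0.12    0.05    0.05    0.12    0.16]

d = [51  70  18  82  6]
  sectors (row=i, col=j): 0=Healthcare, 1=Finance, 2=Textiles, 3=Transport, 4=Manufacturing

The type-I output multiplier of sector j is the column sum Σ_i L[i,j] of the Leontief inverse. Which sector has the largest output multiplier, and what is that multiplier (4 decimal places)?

Healthcare (1.7998)

Form M = I − A:
  [  0.85   -0.11   -0.04   -0.13   -0.15]
  [ -0.03    0.97   -0.09   -0.12   -0.05]
  [ -0.09   -0.12    0.89   -0.04   -0.03]
  [ -0.07   -0.04   -0.14    0.99   -0.02]
  [ -0.12   -0.05   -0.05   -0.12    0.84]
Leontief inverse L = M⁻¹:
  [  1.2482    0.1783    0.1224    0.2199    0.2431]
  [  0.0776    1.0680    0.1408    0.1558    0.0862]
  [  0.1490    0.1695    1.1672    0.0970    0.0807]
  [  0.1167    0.0820    0.1819    1.0496    0.0572]
  [  0.2085    0.1108    0.1213    0.1964    1.2433]
Total output x = L · d:
  x_0 = 1.2482·51 + 0.1783·70 + 0.1224·18 + 0.2199·82 + 0.2431·6 = 97.8304
  x_1 = 0.0776·51 + 1.0680·70 + 0.1408·18 + 0.1558·82 + 0.0862·6 = 94.5449
  x_2 = 0.1490·51 + 0.1695·70 + 1.1672·18 + 0.0970·82 + 0.0807·6 = 48.9093
  x_3 = 0.1167·51 + 0.0820·70 + 0.1819·18 + 1.0496·82 + 0.0572·6 = 101.3738
  x_4 = 0.2085·51 + 0.1108·70 + 0.1213·18 + 0.1964·82 + 1.2433·6 = 44.1395
Output multipliers (column sums of L):
  Healthcare: 1.7998
  Finance: 1.6085
  Textiles: 1.7336
  Transport: 1.7188
  Manufacturing: 1.7105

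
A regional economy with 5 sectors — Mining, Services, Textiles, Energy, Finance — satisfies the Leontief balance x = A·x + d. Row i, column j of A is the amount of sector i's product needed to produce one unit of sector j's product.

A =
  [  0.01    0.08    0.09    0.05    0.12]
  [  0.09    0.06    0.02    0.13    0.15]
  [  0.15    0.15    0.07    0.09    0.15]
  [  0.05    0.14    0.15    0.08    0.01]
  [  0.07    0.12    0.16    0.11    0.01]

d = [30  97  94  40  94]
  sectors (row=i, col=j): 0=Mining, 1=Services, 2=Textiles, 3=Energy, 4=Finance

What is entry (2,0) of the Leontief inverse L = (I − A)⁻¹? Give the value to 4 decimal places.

Form M = I − A:
  [  0.99   -0.08   -0.09   -0.05   -0.12]
  [ -0.09    0.94   -0.02   -0.13   -0.15]
  [ -0.15   -0.15    0.93   -0.09   -0.15]
  [ -0.05   -0.14   -0.15    0.92   -0.01]
  [ -0.07   -0.12   -0.16   -0.11    0.99]
Leontief inverse L = M⁻¹:
  [  1.0663    0.1556    0.1559    0.1164    0.1776]
  [  0.1464    1.1512    0.1085    0.2064    0.2107]
  [  0.2303    0.2684    1.1777    0.1954    0.2490]
  [  0.1193    0.2298    0.2196    1.1587    0.0943]
  [  0.1436    0.2195    0.2389    0.1936    1.0989]
Total output x = L · d:
  x_0 = 1.0663·30 + 0.1556·97 + 0.1559·94 + 0.1164·40 + 0.1776·94 = 83.0926
  x_1 = 0.1464·30 + 1.1512·97 + 0.1085·94 + 0.2064·40 + 0.2107·94 = 154.3229
  x_2 = 0.2303·30 + 0.2684·97 + 1.1777·94 + 0.1954·40 + 0.2490·94 = 174.8723
  x_3 = 0.1193·30 + 0.2298·97 + 0.2196·94 + 1.1587·40 + 0.0943·94 = 101.7192
  x_4 = 0.1436·30 + 0.2195·97 + 0.2389·94 + 0.1936·40 + 1.0989·94 = 159.0949

L[2,0] = 0.2303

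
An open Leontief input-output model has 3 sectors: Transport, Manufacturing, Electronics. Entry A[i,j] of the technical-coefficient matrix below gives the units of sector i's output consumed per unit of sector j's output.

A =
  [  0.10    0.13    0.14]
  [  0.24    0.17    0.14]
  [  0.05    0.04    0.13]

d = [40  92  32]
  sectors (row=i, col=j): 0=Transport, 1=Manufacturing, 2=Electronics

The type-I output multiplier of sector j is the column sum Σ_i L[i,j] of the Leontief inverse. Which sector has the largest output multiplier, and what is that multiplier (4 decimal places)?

Form M = I − A:
  [  0.90   -0.13   -0.14]
  [ -0.24    0.83   -0.14]
  [ -0.05   -0.04    0.87]
Leontief inverse L = M⁻¹:
  [  1.1753    0.1947    0.2205]
  [  0.3540    1.2729    0.2618]
  [  0.0838    0.0697    1.1741]
Total output x = L · d:
  x_0 = 1.1753·40 + 0.1947·92 + 0.2205·32 = 71.9786
  x_1 = 0.3540·40 + 1.2729·92 + 0.2618·32 = 139.6413
  x_2 = 0.0838·40 + 0.0697·92 + 1.1741·32 = 47.3386
Output multipliers (column sums of L):
  Transport: 1.6131
  Manufacturing: 1.5373
  Electronics: 1.6564

Electronics (1.6564)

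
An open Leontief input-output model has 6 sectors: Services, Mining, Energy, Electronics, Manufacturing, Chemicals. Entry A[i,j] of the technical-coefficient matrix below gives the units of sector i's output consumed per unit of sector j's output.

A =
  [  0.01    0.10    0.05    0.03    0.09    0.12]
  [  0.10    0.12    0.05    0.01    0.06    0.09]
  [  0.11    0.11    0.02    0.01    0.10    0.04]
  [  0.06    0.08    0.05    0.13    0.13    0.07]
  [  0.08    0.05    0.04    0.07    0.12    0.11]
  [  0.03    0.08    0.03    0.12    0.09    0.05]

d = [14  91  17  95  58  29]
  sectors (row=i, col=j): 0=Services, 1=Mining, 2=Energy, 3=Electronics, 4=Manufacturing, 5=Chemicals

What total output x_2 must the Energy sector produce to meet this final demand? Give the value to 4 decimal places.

Form M = I − A:
  [  0.99   -0.10   -0.05   -0.03   -0.09   -0.12]
  [ -0.10    0.88   -0.05   -0.01   -0.06   -0.09]
  [ -0.11   -0.11    0.98   -0.01   -0.10   -0.04]
  [ -0.06   -0.08   -0.05    0.87   -0.13   -0.07]
  [ -0.08   -0.05   -0.04   -0.07    0.88   -0.11]
  [ -0.03   -0.08   -0.03   -0.12   -0.09    0.95]
Leontief inverse L = M⁻¹:
  [  1.0578    0.1618    0.0779    0.0762    0.1573    0.1761]
  [  0.1472    1.1891    0.0807    0.0512    0.1285    0.1533]
  [  0.1530    0.1714    1.0492    0.0466    0.1639    0.1022]
  [  0.1211    0.1598    0.0890    1.1950    0.2251    0.1483]
  [  0.1309    0.1206    0.0740    0.1284    1.2038    0.1799]
  [  0.0783    0.1423    0.0606    0.1713    0.1634    1.1101]
Total output x = L · d:
  x_0 = 1.0578·14 + 0.1618·91 + 0.0779·17 + 0.0762·95 + 0.1573·58 + 0.1761·29 = 52.3248
  x_1 = 0.1472·14 + 1.1891·91 + 0.0807·17 + 0.0512·95 + 0.1285·58 + 0.1533·29 = 128.3997
  x_2 = 0.1530·14 + 0.1714·91 + 1.0492·17 + 0.0466·95 + 0.1639·58 + 0.1022·29 = 52.4659
  x_3 = 0.1211·14 + 0.1598·91 + 0.0890·17 + 1.1950·95 + 0.2251·58 + 0.1483·29 = 148.6377
  x_4 = 0.1309·14 + 0.1206·91 + 0.0740·17 + 0.1284·95 + 1.2038·58 + 0.1799·29 = 101.2971
  x_5 = 0.0783·14 + 0.1423·91 + 0.0606·17 + 0.1713·95 + 0.1634·58 + 1.1101·29 = 73.0200

52.4659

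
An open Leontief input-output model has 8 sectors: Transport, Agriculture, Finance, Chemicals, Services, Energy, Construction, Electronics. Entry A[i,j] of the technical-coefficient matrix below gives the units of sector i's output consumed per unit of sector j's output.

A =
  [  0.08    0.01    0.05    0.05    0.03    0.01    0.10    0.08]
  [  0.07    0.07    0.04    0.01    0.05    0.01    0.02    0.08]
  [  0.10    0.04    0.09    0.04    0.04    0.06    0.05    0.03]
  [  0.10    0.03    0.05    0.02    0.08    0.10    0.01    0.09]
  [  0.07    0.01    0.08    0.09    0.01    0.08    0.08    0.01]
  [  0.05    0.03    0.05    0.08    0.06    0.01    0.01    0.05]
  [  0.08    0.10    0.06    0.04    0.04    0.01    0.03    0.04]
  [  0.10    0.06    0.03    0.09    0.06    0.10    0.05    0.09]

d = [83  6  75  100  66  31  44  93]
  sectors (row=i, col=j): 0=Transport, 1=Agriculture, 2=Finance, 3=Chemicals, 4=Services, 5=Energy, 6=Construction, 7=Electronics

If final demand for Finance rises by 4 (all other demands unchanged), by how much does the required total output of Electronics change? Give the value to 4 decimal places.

0.3390

Form M = I − A:
  [  0.92   -0.01   -0.05   -0.05   -0.03   -0.01   -0.10   -0.08]
  [ -0.07    0.93   -0.04   -0.01   -0.05   -0.01   -0.02   -0.08]
  [ -0.10   -0.04    0.91   -0.04   -0.04   -0.06   -0.05   -0.03]
  [ -0.10   -0.03   -0.05    0.98   -0.08   -0.10   -0.01   -0.09]
  [ -0.07   -0.01   -0.08   -0.09    0.99   -0.08   -0.08   -0.01]
  [ -0.05   -0.03   -0.05   -0.08   -0.06    0.99   -0.01   -0.05]
  [ -0.08   -0.10   -0.06   -0.04   -0.04   -0.01    0.97   -0.04]
  [ -0.10   -0.06   -0.03   -0.09   -0.06   -0.10   -0.05    0.91]
Leontief inverse L = M⁻¹:
  [  1.1427    0.0440    0.0908    0.0891    0.0636    0.0457    0.1365    0.1253]
  [  0.1218    1.0966    0.0737    0.0439    0.0774    0.0400    0.0524    0.1192]
  [  0.1644    0.0715    1.1356    0.0806    0.0749    0.0940    0.0889    0.0760]
  [  0.1681    0.0611    0.0970    1.0709    0.1178    0.1406    0.0530    0.1406]
  [  0.1318    0.0413    0.1234    0.1271    1.0461    0.1132    0.1124    0.0545]
  [  0.1019    0.0529    0.0848    0.1123    0.0885    1.0445    0.0397    0.0876]
  [  0.1379    0.1300    0.0988    0.0734    0.0713    0.0411    1.0643    0.0839]
  [  0.1831    0.1012    0.0848    0.1460    0.1088    0.1492    0.0969    1.1548]
Total output x = L · d:
  x_0 = 1.1427·83 + 0.0440·6 + 0.0908·75 + 0.0891·100 + 0.0636·66 + 0.0457·31 + 0.1365·44 + 0.1253·93 = 134.1053
  x_1 = 0.1218·83 + 1.0966·6 + 0.0737·75 + 0.0439·100 + 0.0774·66 + 0.0400·31 + 0.0524·44 + 0.1192·93 = 46.3410
  x_2 = 0.1644·83 + 0.0715·6 + 1.1356·75 + 0.0806·100 + 0.0749·66 + 0.0940·31 + 0.0889·44 + 0.0760·93 = 126.1515
  x_3 = 0.1681·83 + 0.0611·6 + 0.0970·75 + 1.0709·100 + 0.1178·66 + 0.1406·31 + 0.0530·44 + 0.1406·93 = 156.2356
  x_4 = 0.1318·83 + 0.0413·6 + 0.1234·75 + 0.1271·100 + 1.0461·66 + 0.1132·31 + 0.1124·44 + 0.0545·93 = 115.7293
  x_5 = 0.1019·83 + 0.0529·6 + 0.0848·75 + 0.1123·100 + 0.0885·66 + 1.0445·31 + 0.0397·44 + 0.0876·93 = 74.4778
  x_6 = 0.1379·83 + 0.1300·6 + 0.0988·75 + 0.0734·100 + 0.0713·66 + 0.0411·31 + 1.0643·44 + 0.0839·93 = 87.5919
  x_7 = 0.1831·83 + 0.1012·6 + 0.0848·75 + 0.1460·100 + 0.1088·66 + 0.1492·31 + 0.0969·44 + 1.1548·93 = 160.2284
Δx_7 = L[7,2] · Δd_2 = 0.0848 · 4 = 0.3390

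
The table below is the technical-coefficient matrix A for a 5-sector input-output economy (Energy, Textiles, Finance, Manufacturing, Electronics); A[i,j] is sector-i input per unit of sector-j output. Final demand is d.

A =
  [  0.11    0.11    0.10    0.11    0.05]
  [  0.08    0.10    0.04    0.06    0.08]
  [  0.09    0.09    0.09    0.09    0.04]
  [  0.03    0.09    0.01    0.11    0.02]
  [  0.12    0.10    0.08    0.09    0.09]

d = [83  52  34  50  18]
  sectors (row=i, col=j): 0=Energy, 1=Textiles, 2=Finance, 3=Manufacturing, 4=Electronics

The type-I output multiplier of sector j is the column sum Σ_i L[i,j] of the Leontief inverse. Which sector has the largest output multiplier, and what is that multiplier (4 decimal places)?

Textiles (1.8066)

Form M = I − A:
  [  0.89   -0.11   -0.10   -0.11   -0.05]
  [ -0.08    0.90   -0.04   -0.06   -0.08]
  [ -0.09   -0.09    0.91   -0.09   -0.04]
  [ -0.03   -0.09   -0.01    0.89   -0.02]
  [ -0.12   -0.10   -0.08   -0.09    0.91]
Leontief inverse L = M⁻¹:
  [  1.1737    0.1865    0.1472    0.1818    0.0913]
  [  0.1313    1.1590    0.0767    0.1137    0.1150]
  [  0.1431    0.1537    1.1296    0.1498    0.0743]
  [  0.0587    0.1292    0.0283    1.1466    0.0410]
  [  0.1876    0.1782    0.1299    0.1630    1.1342]
Total output x = L · d:
  x_0 = 1.1737·83 + 0.1865·52 + 0.1472·34 + 0.1818·50 + 0.0913·18 = 122.8510
  x_1 = 0.1313·83 + 1.1590·52 + 0.0767·34 + 0.1137·50 + 0.1150·18 = 81.5279
  x_2 = 0.1431·83 + 0.1537·52 + 1.1296·34 + 0.1498·50 + 0.0743·18 = 67.1019
  x_3 = 0.0587·83 + 0.1292·52 + 0.0283·34 + 1.1466·50 + 0.0410·18 = 70.6186
  x_4 = 0.1876·83 + 0.1782·52 + 0.1299·34 + 0.1630·50 + 1.1342·18 = 57.8228
Output multipliers (column sums of L):
  Energy: 1.6943
  Textiles: 1.8066
  Finance: 1.5118
  Manufacturing: 1.7549
  Electronics: 1.4558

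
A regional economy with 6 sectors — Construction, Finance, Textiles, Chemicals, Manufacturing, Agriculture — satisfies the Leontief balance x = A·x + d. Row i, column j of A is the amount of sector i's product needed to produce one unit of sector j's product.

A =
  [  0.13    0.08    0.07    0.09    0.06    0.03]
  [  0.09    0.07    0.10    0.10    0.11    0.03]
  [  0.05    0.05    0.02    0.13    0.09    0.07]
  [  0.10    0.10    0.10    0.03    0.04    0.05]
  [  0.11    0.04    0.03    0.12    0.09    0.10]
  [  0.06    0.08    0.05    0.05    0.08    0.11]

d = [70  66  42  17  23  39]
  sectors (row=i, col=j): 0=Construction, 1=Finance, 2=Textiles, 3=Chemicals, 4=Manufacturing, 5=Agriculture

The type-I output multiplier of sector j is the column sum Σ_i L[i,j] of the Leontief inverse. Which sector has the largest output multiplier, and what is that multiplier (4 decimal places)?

Form M = I − A:
  [  0.87   -0.08   -0.07   -0.09   -0.06   -0.03]
  [ -0.09    0.93   -0.10   -0.10   -0.11   -0.03]
  [ -0.05   -0.05    0.98   -0.13   -0.09   -0.07]
  [ -0.10   -0.10   -0.10    0.97   -0.04   -0.05]
  [ -0.11   -0.04   -0.03   -0.12    0.91   -0.10]
  [ -0.06   -0.08   -0.05   -0.05   -0.08    0.89]
Leontief inverse L = M⁻¹:
  [  1.2109    0.1405    0.1252    0.1629    0.1233    0.0784]
  [  0.1757    1.1334    0.1566    0.1808    0.1797    0.0868]
  [  0.1206    0.1047    1.0695    0.1894    0.1451    0.1187]
  [  0.1702    0.1534    0.1480    1.0998    0.1012    0.0957]
  [  0.1949    0.1054    0.0877    0.1918    1.1554    0.1576]
  [  0.1313    0.1353    0.0988    0.1169    0.1422    1.1629]
Total output x = L · d:
  x_0 = 1.2109·70 + 0.1405·66 + 0.1252·42 + 0.1629·17 + 0.1233·23 + 0.0784·39 = 107.9513
  x_1 = 0.1757·70 + 1.1334·66 + 0.1566·42 + 0.1808·17 + 0.1797·23 + 0.0868·39 = 104.2775
  x_2 = 0.1206·70 + 0.1047·66 + 1.0695·42 + 0.1894·17 + 0.1451·23 + 0.1187·39 = 71.4577
  x_3 = 0.1702·70 + 0.1534·66 + 0.1480·42 + 1.0998·17 + 0.1012·23 + 0.0957·39 = 53.0136
  x_4 = 0.1949·70 + 0.1054·66 + 0.0877·42 + 0.1918·17 + 1.1554·23 + 0.1576·39 = 60.2628
  x_5 = 0.1313·70 + 0.1353·66 + 0.0988·42 + 0.1169·17 + 0.1422·23 + 1.1629·39 = 72.8808
Output multipliers (column sums of L):
  Construction: 2.0036
  Finance: 1.7727
  Textiles: 1.6858
  Chemicals: 1.9416
  Manufacturing: 1.8468
  Agriculture: 1.7001

Construction (2.0036)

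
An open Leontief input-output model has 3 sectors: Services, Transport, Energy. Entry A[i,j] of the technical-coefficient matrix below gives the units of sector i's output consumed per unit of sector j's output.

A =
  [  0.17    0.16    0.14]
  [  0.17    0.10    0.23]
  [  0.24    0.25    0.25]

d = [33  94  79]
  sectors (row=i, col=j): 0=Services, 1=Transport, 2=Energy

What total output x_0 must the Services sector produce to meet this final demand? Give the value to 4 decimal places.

Form M = I − A:
  [  0.83   -0.16   -0.14]
  [ -0.17    0.90   -0.23]
  [ -0.24   -0.25    0.75]
Leontief inverse L = M⁻¹:
  [  1.3811    0.3467    0.3641]
  [  0.4086    1.3171    0.4802]
  [  0.5782    0.5500    1.6099]
Total output x = L · d:
  x_0 = 1.3811·33 + 0.3467·94 + 0.3641·79 = 106.9299
  x_1 = 0.4086·33 + 1.3171·94 + 0.4802·79 = 175.2326
  x_2 = 0.5782·33 + 0.5500·94 + 1.6099·79 = 197.9618

106.9299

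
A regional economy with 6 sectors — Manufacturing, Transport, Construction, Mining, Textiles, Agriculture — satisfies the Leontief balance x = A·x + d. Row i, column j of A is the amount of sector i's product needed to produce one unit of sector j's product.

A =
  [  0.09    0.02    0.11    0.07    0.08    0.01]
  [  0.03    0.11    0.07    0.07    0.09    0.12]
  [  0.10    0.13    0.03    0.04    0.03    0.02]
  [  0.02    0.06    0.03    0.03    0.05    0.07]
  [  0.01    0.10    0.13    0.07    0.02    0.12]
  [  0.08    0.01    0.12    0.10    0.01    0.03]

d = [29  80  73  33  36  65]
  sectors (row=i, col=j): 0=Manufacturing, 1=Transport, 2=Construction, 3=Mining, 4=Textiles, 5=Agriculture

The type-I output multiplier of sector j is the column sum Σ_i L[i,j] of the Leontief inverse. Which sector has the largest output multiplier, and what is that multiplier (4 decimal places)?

Construction (1.7703)

Form M = I − A:
  [  0.91   -0.02   -0.11   -0.07   -0.08   -0.01]
  [ -0.03    0.89   -0.07   -0.07   -0.09   -0.12]
  [ -0.10   -0.13    0.97   -0.04   -0.03   -0.02]
  [ -0.02   -0.06   -0.03    0.97   -0.05   -0.07]
  [ -0.01   -0.10   -0.13   -0.07    0.98   -0.12]
  [ -0.08   -0.01   -0.12   -0.10   -0.01    0.97]
Leontief inverse L = M⁻¹:
  [  1.1257    0.0678    0.1558    0.1050    0.1087    0.0442]
  [  0.0725    1.1691    0.1345    0.1220    0.1254    0.1725]
  [  0.1316    0.1733    1.0766    0.0770    0.0641    0.0585]
  [  0.0428    0.0907    0.0655    1.0583    0.0688    0.0979]
  [  0.0535    0.1556    0.1819    0.1152    1.0522    0.1620]
  [  0.1148    0.0500    0.1560    0.1297    0.0361    1.0554]
Total output x = L · d:
  x_0 = 1.1257·29 + 0.0678·80 + 0.1558·73 + 0.1050·33 + 0.1087·36 + 0.0442·65 = 59.6991
  x_1 = 0.0725·29 + 1.1691·80 + 0.1345·73 + 0.1220·33 + 0.1254·36 + 0.1725·65 = 125.2030
  x_2 = 0.1316·29 + 0.1733·80 + 1.0766·73 + 0.0770·33 + 0.0641·36 + 0.0585·65 = 104.9183
  x_3 = 0.0428·29 + 0.0907·80 + 0.0655·73 + 1.0583·33 + 0.0688·36 + 0.0979·65 = 57.0427
  x_4 = 0.0535·29 + 0.1556·80 + 0.1819·73 + 0.1152·33 + 1.0522·36 + 0.1620·65 = 79.4879
  x_5 = 0.1148·29 + 0.0500·80 + 0.1560·73 + 0.1297·33 + 0.0361·36 + 1.0554·65 = 92.9044
Output multipliers (column sums of L):
  Manufacturing: 1.5408
  Transport: 1.7066
  Construction: 1.7703
  Mining: 1.6073
  Textiles: 1.4553
  Agriculture: 1.5905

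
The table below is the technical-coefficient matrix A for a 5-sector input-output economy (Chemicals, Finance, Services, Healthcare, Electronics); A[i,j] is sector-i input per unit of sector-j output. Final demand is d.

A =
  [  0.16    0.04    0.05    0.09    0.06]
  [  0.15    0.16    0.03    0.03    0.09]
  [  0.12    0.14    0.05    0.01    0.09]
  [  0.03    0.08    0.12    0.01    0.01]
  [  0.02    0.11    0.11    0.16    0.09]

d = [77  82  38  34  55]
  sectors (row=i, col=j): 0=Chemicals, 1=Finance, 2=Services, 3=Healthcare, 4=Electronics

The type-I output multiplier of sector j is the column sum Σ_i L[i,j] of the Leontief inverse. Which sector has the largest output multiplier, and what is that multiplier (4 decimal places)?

Form M = I − A:
  [  0.84   -0.04   -0.05   -0.09   -0.06]
  [ -0.15    0.84   -0.03   -0.03   -0.09]
  [ -0.12   -0.14    0.95   -0.01   -0.09]
  [ -0.03   -0.08   -0.12    0.99   -0.01]
  [ -0.02   -0.11   -0.11   -0.16    0.91]
Leontief inverse L = M⁻¹:
  [  1.2294    0.1006    0.0964    0.1323    0.1020]
  [  0.2397    1.2425    0.0796    0.0841    0.1475]
  [  0.2004    0.2163    1.0941    0.0590    0.1435]
  [  0.0819    0.1317    0.1437    1.0301    0.0440]
  [  0.0946    0.2017    0.1692    0.2013    1.1440]
Total output x = L · d:
  x_0 = 1.2294·77 + 0.1006·82 + 0.0964·38 + 0.1323·34 + 0.1020·55 = 116.6756
  x_1 = 0.2397·77 + 1.2425·82 + 0.0796·38 + 0.0841·34 + 0.1475·55 = 134.3368
  x_2 = 0.2004·77 + 0.2163·82 + 1.0941·38 + 0.0590·34 + 0.1435·55 = 84.6426
  x_3 = 0.0819·77 + 0.1317·82 + 0.1437·38 + 1.0301·34 + 0.0440·55 = 60.0046
  x_4 = 0.0946·77 + 0.2017·82 + 0.1692·38 + 0.2013·34 + 1.1440·55 = 100.0242
Output multipliers (column sums of L):
  Chemicals: 1.8461
  Finance: 1.8927
  Services: 1.5829
  Healthcare: 1.5068
  Electronics: 1.5809

Finance (1.8927)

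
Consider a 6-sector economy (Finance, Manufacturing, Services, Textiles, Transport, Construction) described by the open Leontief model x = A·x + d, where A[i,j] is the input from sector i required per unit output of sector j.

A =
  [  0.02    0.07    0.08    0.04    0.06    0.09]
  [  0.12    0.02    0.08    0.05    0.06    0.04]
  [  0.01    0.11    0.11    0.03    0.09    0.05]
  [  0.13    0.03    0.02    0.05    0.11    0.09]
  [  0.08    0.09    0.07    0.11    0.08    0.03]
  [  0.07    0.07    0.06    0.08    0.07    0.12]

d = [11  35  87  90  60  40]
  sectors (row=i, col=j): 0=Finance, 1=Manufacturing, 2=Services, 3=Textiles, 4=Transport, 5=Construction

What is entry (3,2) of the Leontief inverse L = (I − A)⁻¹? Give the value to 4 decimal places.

Form M = I − A:
  [  0.98   -0.07   -0.08   -0.04   -0.06   -0.09]
  [ -0.12    0.98   -0.08   -0.05   -0.06   -0.04]
  [ -0.01   -0.11    0.89   -0.03   -0.09   -0.05]
  [ -0.13   -0.03   -0.02    0.95   -0.11   -0.09]
  [ -0.08   -0.09   -0.07   -0.11    0.92   -0.03]
  [ -0.07   -0.07   -0.06   -0.08   -0.07    0.88]
Leontief inverse L = M⁻¹:
  [  1.0641    0.1119    0.1249    0.0784    0.1084    0.1327]
  [  0.1580    1.0645    0.1261    0.0864    0.1088    0.0842]
  [  0.0587    0.1565    1.1620    0.0717    0.1432    0.0914]
  [  0.1800    0.0800    0.0708    1.0980    0.1661    0.1440]
  [  0.1382    0.1393    0.1238    0.1562    1.1421    0.0824]
  [  0.1286    0.1226    0.1155    0.1302    0.1330    1.1795]
Total output x = L · d:
  x_0 = 1.0641·11 + 0.1119·35 + 0.1249·87 + 0.0784·90 + 0.1084·60 + 0.1327·40 = 45.3546
  x_1 = 0.1580·11 + 1.0645·35 + 0.1261·87 + 0.0864·90 + 0.1088·60 + 0.0842·40 = 67.6317
  x_2 = 0.0587·11 + 0.1565·35 + 1.1620·87 + 0.0717·90 + 0.1432·60 + 0.0914·40 = 125.9152
  x_3 = 0.1800·11 + 0.0800·35 + 0.0708·87 + 1.0980·90 + 0.1661·60 + 0.1440·40 = 125.4912
  x_4 = 0.1382·11 + 0.1393·35 + 0.1238·87 + 0.1562·90 + 1.1421·60 + 0.0824·40 = 103.0569
  x_5 = 0.1286·11 + 0.1226·35 + 0.1155·87 + 0.1302·90 + 0.1330·60 + 1.1795·40 = 82.6332

L[3,2] = 0.0708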